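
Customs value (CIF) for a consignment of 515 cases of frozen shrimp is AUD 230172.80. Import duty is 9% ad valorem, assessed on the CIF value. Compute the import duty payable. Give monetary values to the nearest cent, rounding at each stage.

Import duty: AUD 20715.55

Import duty = 230172.80 × 9% = 20715.55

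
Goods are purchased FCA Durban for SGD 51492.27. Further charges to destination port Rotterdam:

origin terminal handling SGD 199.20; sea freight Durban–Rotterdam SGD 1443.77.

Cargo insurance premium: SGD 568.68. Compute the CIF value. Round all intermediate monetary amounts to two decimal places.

CIF = FCA price + pre-shipment costs + freight + insurance
CIF = 51492.27 + 199.20 + 1443.77 + 568.68 = 53703.92

CIF value: SGD 53703.92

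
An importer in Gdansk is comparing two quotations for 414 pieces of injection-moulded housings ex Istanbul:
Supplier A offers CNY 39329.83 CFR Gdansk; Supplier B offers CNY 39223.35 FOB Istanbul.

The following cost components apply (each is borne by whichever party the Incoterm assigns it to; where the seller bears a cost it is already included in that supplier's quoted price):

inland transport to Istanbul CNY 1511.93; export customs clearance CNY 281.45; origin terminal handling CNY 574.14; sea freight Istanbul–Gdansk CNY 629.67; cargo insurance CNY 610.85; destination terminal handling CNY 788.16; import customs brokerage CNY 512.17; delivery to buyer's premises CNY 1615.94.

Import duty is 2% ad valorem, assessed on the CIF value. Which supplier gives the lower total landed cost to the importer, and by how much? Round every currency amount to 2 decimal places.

Supplier A (CFR):
CIF value = CFR price + insurance = 39329.83 + 610.85 = 39940.68
Import duty = 39940.68 × 2% = 798.81
Buyer bears (A): 610.85 + 788.16 + 512.17 + 1615.94 = 3527.12
Landed cost (A) = invoice 39329.83 + 3527.12 + duty 798.81 = 43655.76
Supplier B (FOB):
CIF value = FOB price + freight + insurance = 39223.35 + 629.67 + 610.85 = 40463.87
Import duty = 40463.87 × 2% = 809.28
Buyer bears (B): 629.67 + 610.85 + 788.16 + 512.17 + 1615.94 = 4156.79
Landed cost (B) = invoice 39223.35 + 4156.79 + duty 809.28 = 44189.42
Difference = |43655.76 − 44189.42| = 533.66

Supplier A is cheaper by CNY 533.66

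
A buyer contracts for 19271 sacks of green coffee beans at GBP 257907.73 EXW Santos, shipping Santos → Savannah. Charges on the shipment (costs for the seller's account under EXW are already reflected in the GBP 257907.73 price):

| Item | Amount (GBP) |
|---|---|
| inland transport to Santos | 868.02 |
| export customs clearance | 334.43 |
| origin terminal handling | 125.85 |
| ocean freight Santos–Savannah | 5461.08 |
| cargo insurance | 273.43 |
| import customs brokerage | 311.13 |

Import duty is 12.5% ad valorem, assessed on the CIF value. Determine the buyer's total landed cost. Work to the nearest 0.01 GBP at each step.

EXW: the seller makes goods available at their premises; the buyer bears all onward costs.
CIF value = EXW price + inland to port + export clearance + origin terminal + freight + insurance = 257907.73 + 868.02 + 334.43 + 125.85 + 5461.08 + 273.43 = 264970.54
Import duty = 264970.54 × 12.5% = 33121.32
Buyer bears: inland to port 868.02 + export clearance 334.43 + origin terminal 125.85 + freight 5461.08 + insurance 273.43 + brokerage 311.13 + duty 33121.32 = 40495.26
Landed cost = invoice 257907.73 + 40495.26 = 298402.99

Total landed cost: GBP 298402.99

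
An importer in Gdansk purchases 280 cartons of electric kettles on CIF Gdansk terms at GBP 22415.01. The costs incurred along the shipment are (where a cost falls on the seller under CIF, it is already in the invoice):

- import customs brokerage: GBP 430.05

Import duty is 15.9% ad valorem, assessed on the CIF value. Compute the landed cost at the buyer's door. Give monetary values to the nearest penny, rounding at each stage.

Total landed cost: GBP 26409.05

CIF: the seller pays costs through ocean freight and marine insurance to the destination port.
The CIF price already equals the CIF value: 22415.01
Import duty = 22415.01 × 15.9% = 3563.99
Buyer bears: brokerage 430.05 + duty 3563.99 = 3994.04
Landed cost = invoice 22415.01 + 3994.04 = 26409.05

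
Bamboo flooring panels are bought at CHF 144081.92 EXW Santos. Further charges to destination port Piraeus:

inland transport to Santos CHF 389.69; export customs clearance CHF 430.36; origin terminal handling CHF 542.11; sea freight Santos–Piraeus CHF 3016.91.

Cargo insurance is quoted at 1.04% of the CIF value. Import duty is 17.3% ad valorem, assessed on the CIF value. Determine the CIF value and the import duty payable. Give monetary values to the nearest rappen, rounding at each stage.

CIF value: CHF 150021.21; import duty: CHF 25953.67

Let C be the CIF value. C = EXW price + pre-shipment costs + freight + 1.04% × C
C − 1.04% × C = 144081.92 + 389.69 + 430.36 + 542.11 + 3016.91
0.9896 × C = 148460.99
C = 148460.99 / 0.9896 = 150021.21
Insurance premium = 1.04% × 150021.21 = 1560.22
Import duty = 150021.21 × 17.3% = 25953.67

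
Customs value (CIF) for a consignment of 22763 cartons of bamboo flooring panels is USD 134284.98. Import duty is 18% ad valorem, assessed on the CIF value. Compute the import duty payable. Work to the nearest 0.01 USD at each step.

Import duty = 134284.98 × 18% = 24171.30

Import duty: USD 24171.30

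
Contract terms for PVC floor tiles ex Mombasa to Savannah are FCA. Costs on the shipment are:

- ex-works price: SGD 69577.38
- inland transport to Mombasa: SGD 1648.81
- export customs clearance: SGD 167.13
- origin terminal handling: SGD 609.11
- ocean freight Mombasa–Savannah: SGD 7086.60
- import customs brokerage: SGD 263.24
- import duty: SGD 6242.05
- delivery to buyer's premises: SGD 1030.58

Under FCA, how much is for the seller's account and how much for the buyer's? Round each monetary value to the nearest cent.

FCA: the seller delivers export-cleared goods to the carrier; the buyer bears costs from that point.
Seller's account: goods 69577.38 + inland to port 1648.81 + export clearance 167.13 = 71393.32
Buyer's account: origin terminal 609.11 + freight 7086.60 + brokerage 263.24 + duty 6242.05 + delivery 1030.58 = 15231.58

Seller: SGD 71393.32; buyer: SGD 15231.58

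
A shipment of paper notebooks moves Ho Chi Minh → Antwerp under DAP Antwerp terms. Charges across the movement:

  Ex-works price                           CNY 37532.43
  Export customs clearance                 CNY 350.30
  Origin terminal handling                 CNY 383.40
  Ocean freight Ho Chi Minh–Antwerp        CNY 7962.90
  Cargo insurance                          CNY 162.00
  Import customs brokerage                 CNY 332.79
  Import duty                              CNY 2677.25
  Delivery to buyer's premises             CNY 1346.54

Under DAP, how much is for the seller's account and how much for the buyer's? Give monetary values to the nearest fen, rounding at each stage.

DAP: the seller bears all costs to the named destination except import duty and clearance.
Seller's account: goods 37532.43 + export clearance 350.30 + origin terminal 383.40 + freight 7962.90 + insurance 162.00 + delivery 1346.54 = 47737.57
Buyer's account: brokerage 332.79 + duty 2677.25 = 3010.04

Seller: CNY 47737.57; buyer: CNY 3010.04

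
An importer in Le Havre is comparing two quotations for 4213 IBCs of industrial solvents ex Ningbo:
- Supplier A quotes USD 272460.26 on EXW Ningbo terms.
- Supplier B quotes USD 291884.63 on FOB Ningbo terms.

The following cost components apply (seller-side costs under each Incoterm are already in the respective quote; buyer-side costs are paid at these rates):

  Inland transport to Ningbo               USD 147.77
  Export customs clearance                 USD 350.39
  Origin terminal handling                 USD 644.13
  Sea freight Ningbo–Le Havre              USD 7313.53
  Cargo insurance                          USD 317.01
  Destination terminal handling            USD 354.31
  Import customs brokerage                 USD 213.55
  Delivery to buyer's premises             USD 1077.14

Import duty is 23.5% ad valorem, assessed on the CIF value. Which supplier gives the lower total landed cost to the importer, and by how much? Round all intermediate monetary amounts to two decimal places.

Supplier A is cheaper by USD 22578.36

Supplier A (EXW):
CIF value = EXW price + inland to port + export clearance + origin terminal + freight + insurance = 272460.26 + 147.77 + 350.39 + 644.13 + 7313.53 + 317.01 = 281233.09
Import duty = 281233.09 × 23.5% = 66089.78
Buyer bears (A): 147.77 + 350.39 + 644.13 + 7313.53 + 317.01 + 354.31 + 213.55 + 1077.14 = 10417.83
Landed cost (A) = invoice 272460.26 + 10417.83 + duty 66089.78 = 348967.87
Supplier B (FOB):
CIF value = FOB price + freight + insurance = 291884.63 + 7313.53 + 317.01 = 299515.17
Import duty = 299515.17 × 23.5% = 70386.06
Buyer bears (B): 7313.53 + 317.01 + 354.31 + 213.55 + 1077.14 = 9275.54
Landed cost (B) = invoice 291884.63 + 9275.54 + duty 70386.06 = 371546.23
Difference = |348967.87 − 371546.23| = 22578.36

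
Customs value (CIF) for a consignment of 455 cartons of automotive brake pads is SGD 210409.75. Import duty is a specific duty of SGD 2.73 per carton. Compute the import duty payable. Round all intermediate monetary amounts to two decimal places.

Import duty: SGD 1242.15

Import duty = 455 × 2.73 = 1242.15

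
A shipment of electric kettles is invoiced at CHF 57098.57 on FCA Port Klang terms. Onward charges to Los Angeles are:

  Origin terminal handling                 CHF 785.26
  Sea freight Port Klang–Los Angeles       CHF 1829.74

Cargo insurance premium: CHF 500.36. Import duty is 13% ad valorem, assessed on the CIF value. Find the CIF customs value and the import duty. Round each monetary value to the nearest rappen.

CIF value: CHF 60213.93; import duty: CHF 7827.81

CIF = FCA price + pre-shipment costs + freight + insurance
CIF = 57098.57 + 785.26 + 1829.74 + 500.36 = 60213.93
Import duty = 60213.93 × 13% = 7827.81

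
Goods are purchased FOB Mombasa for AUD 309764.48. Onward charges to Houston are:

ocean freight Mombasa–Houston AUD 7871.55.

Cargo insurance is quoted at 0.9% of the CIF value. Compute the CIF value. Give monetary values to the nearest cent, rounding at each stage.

CIF value: AUD 320520.72

Let C be the CIF value. C = FOB price + freight + 0.9% × C
C − 0.9% × C = 309764.48 + 7871.55
0.991 × C = 317636.03
C = 317636.03 / 0.991 = 320520.72
Insurance premium = 0.9% × 320520.72 = 2884.69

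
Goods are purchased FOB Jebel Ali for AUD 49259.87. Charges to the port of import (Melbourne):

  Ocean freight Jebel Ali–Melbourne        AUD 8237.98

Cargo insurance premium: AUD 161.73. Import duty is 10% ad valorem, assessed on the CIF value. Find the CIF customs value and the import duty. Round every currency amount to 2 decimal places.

CIF value: AUD 57659.58; import duty: AUD 5765.96

CIF = FOB price + freight + insurance
CIF = 49259.87 + 8237.98 + 161.73 = 57659.58
Import duty = 57659.58 × 10% = 5765.96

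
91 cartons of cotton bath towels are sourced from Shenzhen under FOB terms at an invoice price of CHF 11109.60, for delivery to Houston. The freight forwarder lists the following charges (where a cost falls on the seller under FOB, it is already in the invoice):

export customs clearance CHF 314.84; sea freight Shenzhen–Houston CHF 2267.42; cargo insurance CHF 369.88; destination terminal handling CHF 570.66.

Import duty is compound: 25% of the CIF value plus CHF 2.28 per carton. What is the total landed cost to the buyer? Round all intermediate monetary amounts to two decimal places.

FOB: the seller bears costs until goods are on board at the origin port; the buyer bears freight, insurance and all costs thereafter.
Already in the invoice (seller's account under FOB): export clearance — exclude.
CIF value = FOB price + freight + insurance = 11109.60 + 2267.42 + 369.88 = 13746.90
Ad valorem component: 13746.90 × 25% = 3436.73
Specific component: 91 × 2.28 = 207.48
Import duty = 3436.73 + 207.48 = 3644.21
Buyer bears: freight 2267.42 + insurance 369.88 + destination terminal 570.66 + duty 3644.21 = 6852.17
Landed cost = invoice 11109.60 + 6852.17 = 17961.77

Total landed cost: CHF 17961.77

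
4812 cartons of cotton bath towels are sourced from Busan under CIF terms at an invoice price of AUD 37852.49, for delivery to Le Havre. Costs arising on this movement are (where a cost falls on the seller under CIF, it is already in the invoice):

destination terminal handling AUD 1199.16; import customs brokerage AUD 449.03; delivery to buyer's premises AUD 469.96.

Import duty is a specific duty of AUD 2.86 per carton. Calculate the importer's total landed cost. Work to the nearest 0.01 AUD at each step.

Total landed cost: AUD 53732.96

CIF: the seller pays costs through ocean freight and marine insurance to the destination port.
The CIF price already equals the CIF value: 37852.49
Import duty = 4812 × 2.86 = 13762.32
Buyer bears: destination terminal 1199.16 + brokerage 449.03 + delivery 469.96 + duty 13762.32 = 15880.47
Landed cost = invoice 37852.49 + 15880.47 = 53732.96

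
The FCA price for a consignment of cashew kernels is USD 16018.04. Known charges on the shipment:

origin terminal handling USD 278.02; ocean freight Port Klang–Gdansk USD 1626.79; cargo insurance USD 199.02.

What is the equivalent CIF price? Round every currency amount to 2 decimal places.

From FCA to CIF, the seller additionally bears: origin terminal, freight, insurance.
CIF price = 16018.04 + 278.02 + 1626.79 + 199.02 = 18121.87

CIF price: USD 18121.87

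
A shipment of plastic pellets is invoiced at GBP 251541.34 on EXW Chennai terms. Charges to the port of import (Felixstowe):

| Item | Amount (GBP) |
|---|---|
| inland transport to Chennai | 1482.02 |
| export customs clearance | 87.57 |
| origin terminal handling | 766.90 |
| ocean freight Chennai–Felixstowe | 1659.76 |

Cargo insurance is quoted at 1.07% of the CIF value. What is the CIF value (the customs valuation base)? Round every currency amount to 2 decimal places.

CIF value: GBP 258301.42

Let C be the CIF value. C = EXW price + pre-shipment costs + freight + 1.07% × C
C − 1.07% × C = 251541.34 + 1482.02 + 87.57 + 766.90 + 1659.76
0.9893 × C = 255537.59
C = 255537.59 / 0.9893 = 258301.42
Insurance premium = 1.07% × 258301.42 = 2763.83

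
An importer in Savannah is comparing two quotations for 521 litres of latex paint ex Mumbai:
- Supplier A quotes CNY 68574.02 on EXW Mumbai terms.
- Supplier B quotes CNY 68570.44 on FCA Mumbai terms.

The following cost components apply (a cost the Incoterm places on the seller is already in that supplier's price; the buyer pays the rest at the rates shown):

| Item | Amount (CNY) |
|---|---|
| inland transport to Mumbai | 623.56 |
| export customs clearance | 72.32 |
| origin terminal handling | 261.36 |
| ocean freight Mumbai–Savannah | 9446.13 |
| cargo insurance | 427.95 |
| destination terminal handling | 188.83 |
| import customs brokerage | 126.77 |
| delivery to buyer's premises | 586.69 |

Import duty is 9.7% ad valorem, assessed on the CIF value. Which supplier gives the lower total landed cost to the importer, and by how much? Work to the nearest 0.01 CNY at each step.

Supplier B is cheaper by CNY 767.31

Supplier A (EXW):
CIF value = EXW price + inland to port + export clearance + origin terminal + freight + insurance = 68574.02 + 623.56 + 72.32 + 261.36 + 9446.13 + 427.95 = 79405.34
Import duty = 79405.34 × 9.7% = 7702.32
Buyer bears (A): 623.56 + 72.32 + 261.36 + 9446.13 + 427.95 + 188.83 + 126.77 + 586.69 = 11733.61
Landed cost (A) = invoice 68574.02 + 11733.61 + duty 7702.32 = 88009.95
Supplier B (FCA):
CIF value = FCA price + origin terminal + freight + insurance = 68570.44 + 261.36 + 9446.13 + 427.95 = 78705.88
Import duty = 78705.88 × 9.7% = 7634.47
Buyer bears (B): 261.36 + 9446.13 + 427.95 + 188.83 + 126.77 + 586.69 = 11037.73
Landed cost (B) = invoice 68570.44 + 11037.73 + duty 7634.47 = 87242.64
Difference = |88009.95 − 87242.64| = 767.31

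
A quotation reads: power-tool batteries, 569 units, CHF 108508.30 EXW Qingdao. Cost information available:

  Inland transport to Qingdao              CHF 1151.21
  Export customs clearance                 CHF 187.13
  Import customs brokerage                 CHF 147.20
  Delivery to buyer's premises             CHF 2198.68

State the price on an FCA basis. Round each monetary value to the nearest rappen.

FCA price: CHF 109846.64

Not relevant to the conversion: delivery, brokerage — on the buyer under both terms; not part of either seller's price.
From EXW to FCA, the seller additionally bears: inland to port, export clearance.
FCA price = 108508.30 + 1151.21 + 187.13 = 109846.64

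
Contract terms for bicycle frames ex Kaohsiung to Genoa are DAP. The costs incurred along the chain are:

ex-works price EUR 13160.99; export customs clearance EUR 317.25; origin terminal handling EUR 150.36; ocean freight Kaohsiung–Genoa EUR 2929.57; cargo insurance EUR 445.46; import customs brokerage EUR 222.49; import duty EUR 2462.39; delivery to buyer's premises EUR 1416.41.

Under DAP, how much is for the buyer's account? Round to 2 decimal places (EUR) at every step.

Buyer's account: EUR 2684.88

DAP: the seller bears all costs to the named destination except import duty and clearance.
Seller's account: goods 13160.99 + export clearance 317.25 + origin terminal 150.36 + freight 2929.57 + insurance 445.46 + delivery 1416.41 = 18420.04
Buyer's account: brokerage 222.49 + duty 2462.39 = 2684.88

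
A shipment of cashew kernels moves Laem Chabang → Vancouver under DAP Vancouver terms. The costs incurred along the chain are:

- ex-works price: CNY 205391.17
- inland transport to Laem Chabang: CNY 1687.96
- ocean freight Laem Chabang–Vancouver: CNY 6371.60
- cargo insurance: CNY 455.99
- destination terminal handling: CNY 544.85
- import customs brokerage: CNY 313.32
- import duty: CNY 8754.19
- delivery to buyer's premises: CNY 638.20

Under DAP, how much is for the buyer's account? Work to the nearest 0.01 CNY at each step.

DAP: the seller bears all costs to the named destination except import duty and clearance.
Seller's account: goods 205391.17 + inland to port 1687.96 + freight 6371.60 + insurance 455.99 + destination terminal 544.85 + delivery 638.20 = 215089.77
Buyer's account: brokerage 313.32 + duty 8754.19 = 9067.51

Buyer's account: CNY 9067.51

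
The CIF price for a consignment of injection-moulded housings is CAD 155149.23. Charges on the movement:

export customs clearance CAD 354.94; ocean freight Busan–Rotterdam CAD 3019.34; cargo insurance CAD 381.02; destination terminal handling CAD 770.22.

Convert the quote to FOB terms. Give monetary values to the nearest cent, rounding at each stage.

FOB price: CAD 151748.87

Not relevant to the conversion: export clearance — on the seller under both CIF and FOB; already in the CIF price and stays in the FOB price. destination terminal — on the buyer under both terms; not part of either seller's price.
From CIF to FOB, the seller no longer bears: freight, insurance.
FOB price = 155149.23 − 3019.34 − 381.02 = 151748.87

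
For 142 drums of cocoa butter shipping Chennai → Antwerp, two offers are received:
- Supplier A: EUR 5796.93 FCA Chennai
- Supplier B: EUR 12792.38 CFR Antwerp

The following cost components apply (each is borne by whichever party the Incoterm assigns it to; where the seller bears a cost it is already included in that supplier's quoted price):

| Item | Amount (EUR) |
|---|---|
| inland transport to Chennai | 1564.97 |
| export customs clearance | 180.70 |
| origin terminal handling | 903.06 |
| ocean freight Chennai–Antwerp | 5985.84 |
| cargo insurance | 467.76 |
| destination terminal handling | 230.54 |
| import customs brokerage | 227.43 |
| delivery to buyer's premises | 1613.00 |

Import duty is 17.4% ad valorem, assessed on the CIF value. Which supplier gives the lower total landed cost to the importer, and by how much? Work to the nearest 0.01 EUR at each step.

Supplier A is cheaper by EUR 125.09

Supplier A (FCA):
CIF value = FCA price + origin terminal + freight + insurance = 5796.93 + 903.06 + 5985.84 + 467.76 = 13153.59
Import duty = 13153.59 × 17.4% = 2288.72
Buyer bears (A): 903.06 + 5985.84 + 467.76 + 230.54 + 227.43 + 1613.00 = 9427.63
Landed cost (A) = invoice 5796.93 + 9427.63 + duty 2288.72 = 17513.28
Supplier B (CFR):
CIF value = CFR price + insurance = 12792.38 + 467.76 = 13260.14
Import duty = 13260.14 × 17.4% = 2307.26
Buyer bears (B): 467.76 + 230.54 + 227.43 + 1613.00 = 2538.73
Landed cost (B) = invoice 12792.38 + 2538.73 + duty 2307.26 = 17638.37
Difference = |17513.28 − 17638.37| = 125.09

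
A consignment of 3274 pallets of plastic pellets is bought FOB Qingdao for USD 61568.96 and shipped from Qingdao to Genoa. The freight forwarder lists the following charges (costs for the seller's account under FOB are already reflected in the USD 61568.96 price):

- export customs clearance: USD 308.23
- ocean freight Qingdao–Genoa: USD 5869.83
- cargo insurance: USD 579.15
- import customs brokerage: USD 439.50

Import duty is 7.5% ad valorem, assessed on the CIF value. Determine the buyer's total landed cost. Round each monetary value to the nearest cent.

Total landed cost: USD 73558.79

FOB: the seller bears costs until goods are on board at the origin port; the buyer bears freight, insurance and all costs thereafter.
Already in the invoice (seller's account under FOB): export clearance — exclude.
CIF value = FOB price + freight + insurance = 61568.96 + 5869.83 + 579.15 = 68017.94
Import duty = 68017.94 × 7.5% = 5101.35
Buyer bears: freight 5869.83 + insurance 579.15 + brokerage 439.50 + duty 5101.35 = 11989.83
Landed cost = invoice 61568.96 + 11989.83 = 73558.79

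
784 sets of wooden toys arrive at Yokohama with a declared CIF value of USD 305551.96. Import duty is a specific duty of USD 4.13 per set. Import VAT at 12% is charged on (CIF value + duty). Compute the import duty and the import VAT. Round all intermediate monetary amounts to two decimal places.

Import duty: USD 3237.92; import VAT: USD 37054.79

Import duty = 784 × 4.13 = 3237.92
VAT base = CIF + duty = 305551.96 + 3237.92 = 308789.88
Import VAT = 308789.88 × 12% = 37054.79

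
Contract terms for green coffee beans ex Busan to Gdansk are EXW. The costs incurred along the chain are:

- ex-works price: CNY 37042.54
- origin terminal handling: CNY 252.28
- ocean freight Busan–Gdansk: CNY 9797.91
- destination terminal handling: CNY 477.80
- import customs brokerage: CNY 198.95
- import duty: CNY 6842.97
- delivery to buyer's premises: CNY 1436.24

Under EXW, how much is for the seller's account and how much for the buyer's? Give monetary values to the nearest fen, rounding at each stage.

EXW: the seller makes goods available at their premises; the buyer bears all onward costs.
Seller's account: goods 37042.54 = 37042.54
Buyer's account: origin terminal 252.28 + freight 9797.91 + destination terminal 477.80 + brokerage 198.95 + duty 6842.97 + delivery 1436.24 = 19006.15

Seller: CNY 37042.54; buyer: CNY 19006.15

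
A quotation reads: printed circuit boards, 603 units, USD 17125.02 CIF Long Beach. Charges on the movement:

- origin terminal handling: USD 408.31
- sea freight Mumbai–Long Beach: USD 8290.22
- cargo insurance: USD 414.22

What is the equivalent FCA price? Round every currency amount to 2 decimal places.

From CIF to FCA, the seller no longer bears: origin terminal, freight, insurance.
FCA price = 17125.02 − 408.31 − 8290.22 − 414.22 = 8012.27

FCA price: USD 8012.27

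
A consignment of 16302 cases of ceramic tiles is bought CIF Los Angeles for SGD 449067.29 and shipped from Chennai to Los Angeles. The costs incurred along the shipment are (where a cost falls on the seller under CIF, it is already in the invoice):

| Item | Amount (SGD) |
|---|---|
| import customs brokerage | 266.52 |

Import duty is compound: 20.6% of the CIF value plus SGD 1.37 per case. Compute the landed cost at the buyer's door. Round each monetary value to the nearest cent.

Total landed cost: SGD 564175.41

CIF: the seller pays costs through ocean freight and marine insurance to the destination port.
The CIF price already equals the CIF value: 449067.29
Ad valorem component: 449067.29 × 20.6% = 92507.86
Specific component: 16302 × 1.37 = 22333.74
Import duty = 92507.86 + 22333.74 = 114841.60
Buyer bears: brokerage 266.52 + duty 114841.60 = 115108.12
Landed cost = invoice 449067.29 + 115108.12 = 564175.41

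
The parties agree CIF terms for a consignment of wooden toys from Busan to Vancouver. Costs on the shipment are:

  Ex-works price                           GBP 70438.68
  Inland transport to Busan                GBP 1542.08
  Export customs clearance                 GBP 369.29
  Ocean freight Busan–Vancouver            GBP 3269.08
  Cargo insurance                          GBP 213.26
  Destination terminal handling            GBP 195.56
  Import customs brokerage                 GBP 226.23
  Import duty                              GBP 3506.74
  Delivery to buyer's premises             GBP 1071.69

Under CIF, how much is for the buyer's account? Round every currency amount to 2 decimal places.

Buyer's account: GBP 5000.22

CIF: the seller pays costs through ocean freight and marine insurance to the destination port.
Seller's account: goods 70438.68 + inland to port 1542.08 + export clearance 369.29 + freight 3269.08 + insurance 213.26 = 75832.39
Buyer's account: destination terminal 195.56 + brokerage 226.23 + duty 3506.74 + delivery 1071.69 = 5000.22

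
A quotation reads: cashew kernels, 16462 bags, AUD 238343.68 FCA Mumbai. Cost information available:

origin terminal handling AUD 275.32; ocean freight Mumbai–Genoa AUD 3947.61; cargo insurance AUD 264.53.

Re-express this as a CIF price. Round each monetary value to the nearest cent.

CIF price: AUD 242831.14

From FCA to CIF, the seller additionally bears: origin terminal, freight, insurance.
CIF price = 238343.68 + 275.32 + 3947.61 + 264.53 = 242831.14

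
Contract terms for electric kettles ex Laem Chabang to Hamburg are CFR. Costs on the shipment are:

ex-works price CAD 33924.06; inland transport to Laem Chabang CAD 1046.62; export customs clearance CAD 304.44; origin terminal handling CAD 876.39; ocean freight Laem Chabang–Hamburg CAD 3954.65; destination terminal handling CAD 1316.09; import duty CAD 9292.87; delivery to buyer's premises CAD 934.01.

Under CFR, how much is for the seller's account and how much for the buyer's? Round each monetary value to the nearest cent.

Seller: CAD 40106.16; buyer: CAD 11542.97

CFR: the seller pays costs through ocean freight to the destination port, but not insurance.
Seller's account: goods 33924.06 + inland to port 1046.62 + export clearance 304.44 + origin terminal 876.39 + freight 3954.65 = 40106.16
Buyer's account: destination terminal 1316.09 + duty 9292.87 + delivery 934.01 = 11542.97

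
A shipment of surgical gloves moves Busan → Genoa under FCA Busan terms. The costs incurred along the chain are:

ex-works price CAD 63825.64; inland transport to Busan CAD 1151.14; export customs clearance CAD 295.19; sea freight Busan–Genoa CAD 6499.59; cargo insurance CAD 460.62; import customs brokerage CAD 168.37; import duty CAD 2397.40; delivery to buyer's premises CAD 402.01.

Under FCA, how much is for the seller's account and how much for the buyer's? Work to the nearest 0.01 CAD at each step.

Seller: CAD 65271.97; buyer: CAD 9927.99

FCA: the seller delivers export-cleared goods to the carrier; the buyer bears costs from that point.
Seller's account: goods 63825.64 + inland to port 1151.14 + export clearance 295.19 = 65271.97
Buyer's account: freight 6499.59 + insurance 460.62 + brokerage 168.37 + duty 2397.40 + delivery 402.01 = 9927.99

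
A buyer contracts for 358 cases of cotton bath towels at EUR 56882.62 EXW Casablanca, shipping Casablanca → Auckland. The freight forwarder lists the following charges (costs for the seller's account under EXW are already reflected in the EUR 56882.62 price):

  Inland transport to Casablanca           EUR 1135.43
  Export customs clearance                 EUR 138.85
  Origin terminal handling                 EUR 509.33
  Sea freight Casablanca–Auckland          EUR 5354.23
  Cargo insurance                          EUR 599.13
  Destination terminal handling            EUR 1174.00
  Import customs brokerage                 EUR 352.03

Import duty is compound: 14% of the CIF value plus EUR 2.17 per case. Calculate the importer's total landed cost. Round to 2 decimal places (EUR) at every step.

EXW: the seller makes goods available at their premises; the buyer bears all onward costs.
CIF value = EXW price + inland to port + export clearance + origin terminal + freight + insurance = 56882.62 + 1135.43 + 138.85 + 509.33 + 5354.23 + 599.13 = 64619.59
Ad valorem component: 64619.59 × 14% = 9046.74
Specific component: 358 × 2.17 = 776.86
Import duty = 9046.74 + 776.86 = 9823.60
Buyer bears: inland to port 1135.43 + export clearance 138.85 + origin terminal 509.33 + freight 5354.23 + insurance 599.13 + destination terminal 1174.00 + brokerage 352.03 + duty 9823.60 = 19086.60
Landed cost = invoice 56882.62 + 19086.60 = 75969.22

Total landed cost: EUR 75969.22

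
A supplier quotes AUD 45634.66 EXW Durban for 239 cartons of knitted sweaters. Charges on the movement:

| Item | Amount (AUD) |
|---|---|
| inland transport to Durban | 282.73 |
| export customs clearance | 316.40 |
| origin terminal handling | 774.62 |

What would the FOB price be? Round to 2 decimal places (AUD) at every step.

FOB price: AUD 47008.41

From EXW to FOB, the seller additionally bears: inland to port, export clearance, origin terminal.
FOB price = 45634.66 + 282.73 + 316.40 + 774.62 = 47008.41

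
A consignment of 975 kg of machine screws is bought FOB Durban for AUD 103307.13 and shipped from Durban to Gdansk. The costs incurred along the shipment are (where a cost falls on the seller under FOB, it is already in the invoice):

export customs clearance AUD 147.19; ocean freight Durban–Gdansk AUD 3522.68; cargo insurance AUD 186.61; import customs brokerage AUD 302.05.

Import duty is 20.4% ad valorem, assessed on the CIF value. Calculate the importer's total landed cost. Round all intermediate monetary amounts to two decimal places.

FOB: the seller bears costs until goods are on board at the origin port; the buyer bears freight, insurance and all costs thereafter.
Already in the invoice (seller's account under FOB): export clearance — exclude.
CIF value = FOB price + freight + insurance = 103307.13 + 3522.68 + 186.61 = 107016.42
Import duty = 107016.42 × 20.4% = 21831.35
Buyer bears: freight 3522.68 + insurance 186.61 + brokerage 302.05 + duty 21831.35 = 25842.69
Landed cost = invoice 103307.13 + 25842.69 = 129149.82

Total landed cost: AUD 129149.82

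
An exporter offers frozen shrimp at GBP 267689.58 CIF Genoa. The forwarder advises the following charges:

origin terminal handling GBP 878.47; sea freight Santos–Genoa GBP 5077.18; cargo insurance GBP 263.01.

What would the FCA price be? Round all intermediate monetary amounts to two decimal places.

From CIF to FCA, the seller no longer bears: origin terminal, freight, insurance.
FCA price = 267689.58 − 878.47 − 5077.18 − 263.01 = 261470.92

FCA price: GBP 261470.92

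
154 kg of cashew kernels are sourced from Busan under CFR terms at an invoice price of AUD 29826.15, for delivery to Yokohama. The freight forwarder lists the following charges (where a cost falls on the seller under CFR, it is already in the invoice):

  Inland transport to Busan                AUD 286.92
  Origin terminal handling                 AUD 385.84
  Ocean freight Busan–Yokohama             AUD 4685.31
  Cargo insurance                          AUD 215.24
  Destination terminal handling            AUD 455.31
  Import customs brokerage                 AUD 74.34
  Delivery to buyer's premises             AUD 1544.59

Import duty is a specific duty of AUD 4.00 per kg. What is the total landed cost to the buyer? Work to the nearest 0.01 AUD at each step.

Total landed cost: AUD 32731.63

CFR: the seller pays costs through ocean freight to the destination port, but not insurance.
Already in the invoice (seller's account under CFR): inland to port, origin terminal, freight — exclude.
CIF value = CFR price + insurance = 29826.15 + 215.24 = 30041.39
Import duty = 154 × 4.00 = 616.00
Buyer bears: insurance 215.24 + destination terminal 455.31 + brokerage 74.34 + delivery 1544.59 + duty 616.00 = 2905.48
Landed cost = invoice 29826.15 + 2905.48 = 32731.63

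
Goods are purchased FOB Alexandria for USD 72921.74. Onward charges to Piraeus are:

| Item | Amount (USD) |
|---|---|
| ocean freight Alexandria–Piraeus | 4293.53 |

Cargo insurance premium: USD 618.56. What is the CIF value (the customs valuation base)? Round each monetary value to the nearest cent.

CIF = FOB price + freight + insurance
CIF = 72921.74 + 4293.53 + 618.56 = 77833.83

CIF value: USD 77833.83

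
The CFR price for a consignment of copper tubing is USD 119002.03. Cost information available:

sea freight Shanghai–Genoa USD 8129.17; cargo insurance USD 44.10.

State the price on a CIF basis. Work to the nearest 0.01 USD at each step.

Not relevant to the conversion: freight — on the seller under both CFR and CIF; already in the CFR price and stays in the CIF price.
From CFR to CIF, the seller additionally bears: insurance.
CIF price = 119002.03 + 44.10 = 119046.13

CIF price: USD 119046.13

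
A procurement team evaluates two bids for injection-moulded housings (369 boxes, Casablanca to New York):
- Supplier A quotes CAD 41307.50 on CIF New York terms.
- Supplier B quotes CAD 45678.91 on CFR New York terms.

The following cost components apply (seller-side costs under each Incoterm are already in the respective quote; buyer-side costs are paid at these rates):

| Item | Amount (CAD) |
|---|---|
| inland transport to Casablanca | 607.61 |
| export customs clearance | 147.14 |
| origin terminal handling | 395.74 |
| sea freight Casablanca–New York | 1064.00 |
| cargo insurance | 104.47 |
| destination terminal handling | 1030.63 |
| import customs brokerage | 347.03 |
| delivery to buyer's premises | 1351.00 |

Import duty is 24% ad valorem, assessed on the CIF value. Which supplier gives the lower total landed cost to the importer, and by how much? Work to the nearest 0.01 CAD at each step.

Supplier A (CIF):
The CIF price already equals the CIF value: 41307.50
Import duty = 41307.50 × 24% = 9913.80
Buyer bears (A): 1030.63 + 347.03 + 1351.00 = 2728.66
Landed cost (A) = invoice 41307.50 + 2728.66 + duty 9913.80 = 53949.96
Supplier B (CFR):
CIF value = CFR price + insurance = 45678.91 + 104.47 = 45783.38
Import duty = 45783.38 × 24% = 10988.01
Buyer bears (B): 104.47 + 1030.63 + 347.03 + 1351.00 = 2833.13
Landed cost (B) = invoice 45678.91 + 2833.13 + duty 10988.01 = 59500.05
Difference = |53949.96 − 59500.05| = 5550.09

Supplier A is cheaper by CAD 5550.09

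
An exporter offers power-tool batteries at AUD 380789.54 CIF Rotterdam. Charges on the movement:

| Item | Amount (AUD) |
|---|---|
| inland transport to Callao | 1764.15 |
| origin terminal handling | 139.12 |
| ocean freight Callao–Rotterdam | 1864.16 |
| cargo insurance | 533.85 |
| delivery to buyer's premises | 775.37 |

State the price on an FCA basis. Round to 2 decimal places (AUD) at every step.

Not relevant to the conversion: inland to port — on the seller under both CIF and FCA; already in the CIF price and stays in the FCA price. delivery — on the buyer under both terms; not part of either seller's price.
From CIF to FCA, the seller no longer bears: origin terminal, freight, insurance.
FCA price = 380789.54 − 139.12 − 1864.16 − 533.85 = 378252.41

FCA price: AUD 378252.41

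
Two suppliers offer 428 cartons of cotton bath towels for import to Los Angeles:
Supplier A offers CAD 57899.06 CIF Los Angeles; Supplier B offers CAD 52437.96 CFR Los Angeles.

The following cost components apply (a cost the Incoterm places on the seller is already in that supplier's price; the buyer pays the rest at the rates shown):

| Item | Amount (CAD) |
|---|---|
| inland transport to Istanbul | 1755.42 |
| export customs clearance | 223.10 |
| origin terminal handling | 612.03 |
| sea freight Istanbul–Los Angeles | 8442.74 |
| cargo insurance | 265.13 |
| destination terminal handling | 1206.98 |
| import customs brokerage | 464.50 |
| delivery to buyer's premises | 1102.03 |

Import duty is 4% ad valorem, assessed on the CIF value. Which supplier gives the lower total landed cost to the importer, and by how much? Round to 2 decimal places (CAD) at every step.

Supplier A (CIF):
The CIF price already equals the CIF value: 57899.06
Import duty = 57899.06 × 4% = 2315.96
Buyer bears (A): 1206.98 + 464.50 + 1102.03 = 2773.51
Landed cost (A) = invoice 57899.06 + 2773.51 + duty 2315.96 = 62988.53
Supplier B (CFR):
CIF value = CFR price + insurance = 52437.96 + 265.13 = 52703.09
Import duty = 52703.09 × 4% = 2108.12
Buyer bears (B): 265.13 + 1206.98 + 464.50 + 1102.03 = 3038.64
Landed cost (B) = invoice 52437.96 + 3038.64 + duty 2108.12 = 57584.72
Difference = |62988.53 − 57584.72| = 5403.81

Supplier B is cheaper by CAD 5403.81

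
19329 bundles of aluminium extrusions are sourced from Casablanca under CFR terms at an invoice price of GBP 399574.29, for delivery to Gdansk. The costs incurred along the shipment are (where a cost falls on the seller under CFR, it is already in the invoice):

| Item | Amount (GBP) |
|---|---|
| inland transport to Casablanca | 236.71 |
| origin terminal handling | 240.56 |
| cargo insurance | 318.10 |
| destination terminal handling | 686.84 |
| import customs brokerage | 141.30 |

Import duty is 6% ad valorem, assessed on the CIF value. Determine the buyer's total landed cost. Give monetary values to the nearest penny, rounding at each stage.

Total landed cost: GBP 424714.07

CFR: the seller pays costs through ocean freight to the destination port, but not insurance.
Already in the invoice (seller's account under CFR): inland to port, origin terminal — exclude.
CIF value = CFR price + insurance = 399574.29 + 318.10 = 399892.39
Import duty = 399892.39 × 6% = 23993.54
Buyer bears: insurance 318.10 + destination terminal 686.84 + brokerage 141.30 + duty 23993.54 = 25139.78
Landed cost = invoice 399574.29 + 25139.78 = 424714.07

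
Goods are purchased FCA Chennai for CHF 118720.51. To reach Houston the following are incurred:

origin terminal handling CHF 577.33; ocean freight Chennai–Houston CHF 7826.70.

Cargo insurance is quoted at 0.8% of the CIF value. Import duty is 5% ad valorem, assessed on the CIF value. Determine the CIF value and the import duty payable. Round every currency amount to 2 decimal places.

CIF value: CHF 128149.74; import duty: CHF 6407.49

Let C be the CIF value. C = FCA price + pre-shipment costs + freight + 0.8% × C
C − 0.8% × C = 118720.51 + 577.33 + 7826.70
0.992 × C = 127124.54
C = 127124.54 / 0.992 = 128149.74
Insurance premium = 0.8% × 128149.74 = 1025.20
Import duty = 128149.74 × 5% = 6407.49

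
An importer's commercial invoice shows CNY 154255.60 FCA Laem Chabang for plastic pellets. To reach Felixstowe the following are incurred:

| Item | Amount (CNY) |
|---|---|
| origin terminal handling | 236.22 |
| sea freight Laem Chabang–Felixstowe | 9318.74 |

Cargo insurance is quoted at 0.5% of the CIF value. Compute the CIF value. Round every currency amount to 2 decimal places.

CIF value: CNY 164633.73

Let C be the CIF value. C = FCA price + pre-shipment costs + freight + 0.5% × C
C − 0.5% × C = 154255.60 + 236.22 + 9318.74
0.995 × C = 163810.56
C = 163810.56 / 0.995 = 164633.73
Insurance premium = 0.5% × 164633.73 = 823.17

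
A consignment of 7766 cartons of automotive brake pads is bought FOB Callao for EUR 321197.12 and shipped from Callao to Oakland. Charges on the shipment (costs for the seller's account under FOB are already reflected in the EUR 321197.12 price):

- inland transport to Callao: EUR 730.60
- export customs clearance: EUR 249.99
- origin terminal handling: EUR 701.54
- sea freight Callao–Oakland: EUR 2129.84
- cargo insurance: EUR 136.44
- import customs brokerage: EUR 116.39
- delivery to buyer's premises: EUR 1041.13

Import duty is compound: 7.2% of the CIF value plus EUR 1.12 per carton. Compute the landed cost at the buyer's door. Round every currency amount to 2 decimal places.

Total landed cost: EUR 356608.20

FOB: the seller bears costs until goods are on board at the origin port; the buyer bears freight, insurance and all costs thereafter.
Already in the invoice (seller's account under FOB): inland to port, export clearance, origin terminal — exclude.
CIF value = FOB price + freight + insurance = 321197.12 + 2129.84 + 136.44 = 323463.40
Ad valorem component: 323463.40 × 7.2% = 23289.36
Specific component: 7766 × 1.12 = 8697.92
Import duty = 23289.36 + 8697.92 = 31987.28
Buyer bears: freight 2129.84 + insurance 136.44 + brokerage 116.39 + delivery 1041.13 + duty 31987.28 = 35411.08
Landed cost = invoice 321197.12 + 35411.08 = 356608.20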